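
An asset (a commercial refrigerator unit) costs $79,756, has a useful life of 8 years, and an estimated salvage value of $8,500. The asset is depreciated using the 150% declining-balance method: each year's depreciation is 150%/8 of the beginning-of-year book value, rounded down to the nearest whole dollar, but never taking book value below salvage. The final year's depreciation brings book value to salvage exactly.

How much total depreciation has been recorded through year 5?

$51,514

Depreciable base = $79,756 − $8,500 = $71,256.
Year 1: ⌊$79,756 × 150%/8⌋ = $14,954. Book value $64,802.
Year 2: ⌊$64,802 × 150%/8⌋ = $12,150. Book value $52,652.
Year 3: ⌊$52,652 × 150%/8⌋ = $9,872. Book value $42,780.
Year 4: ⌊$42,780 × 150%/8⌋ = $8,021. Book value $34,759.
Year 5: ⌊$34,759 × 150%/8⌋ = $6,517. Book value $28,242.
Accumulated through year 5 = $79,756 − $28,242 = $51,514.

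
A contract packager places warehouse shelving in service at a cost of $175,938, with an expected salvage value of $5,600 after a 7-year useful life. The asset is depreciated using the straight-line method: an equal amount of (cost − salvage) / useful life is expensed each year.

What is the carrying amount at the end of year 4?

Depreciable base = $175,938 − $5,600 = $170,338.
Annual expense = $170,338 / 7 = $24,334.
End of year 1: book value $151,604.
End of year 2: book value $127,270.
End of year 3: book value $102,936.
End of year 4: book value $78,602.

$78,602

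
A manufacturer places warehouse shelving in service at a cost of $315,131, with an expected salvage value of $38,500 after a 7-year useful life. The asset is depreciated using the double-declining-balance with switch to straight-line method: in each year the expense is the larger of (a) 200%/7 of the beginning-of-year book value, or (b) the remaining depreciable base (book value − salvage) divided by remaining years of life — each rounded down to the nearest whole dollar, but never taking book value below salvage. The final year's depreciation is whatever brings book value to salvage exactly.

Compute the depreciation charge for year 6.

$16,741

Depreciable base = $315,131 − $38,500 = $276,631.
Year 1: DB = ⌊$315,131 × 200%/7⌋ = $90,037; SL = ⌊$276,631/7⌋ = $39,518 → take DB $90,037. Book value $225,094.
Year 2: DB = ⌊$225,094 × 200%/7⌋ = $64,312; SL = ⌊$186,594/6⌋ = $31,099 → take DB $64,312. Book value $160,782.
Year 3: DB = ⌊$160,782 × 200%/7⌋ = $45,937; SL = ⌊$122,282/5⌋ = $24,456 → take DB $45,937. Book value $114,845.
Year 4: DB = ⌊$114,845 × 200%/7⌋ = $32,812; SL = ⌊$76,345/4⌋ = $19,086 → take DB $32,812. Book value $82,033.
Year 5: DB = ⌊$82,033 × 200%/7⌋ = $23,438; SL = ⌊$43,533/3⌋ = $14,511 → take DB $23,438. Book value $58,595.
Year 6: DB = ⌊$58,595 × 200%/7⌋ = $16,741; SL = ⌊$20,095/2⌋ = $10,047 → take DB $16,741. Book value $41,854.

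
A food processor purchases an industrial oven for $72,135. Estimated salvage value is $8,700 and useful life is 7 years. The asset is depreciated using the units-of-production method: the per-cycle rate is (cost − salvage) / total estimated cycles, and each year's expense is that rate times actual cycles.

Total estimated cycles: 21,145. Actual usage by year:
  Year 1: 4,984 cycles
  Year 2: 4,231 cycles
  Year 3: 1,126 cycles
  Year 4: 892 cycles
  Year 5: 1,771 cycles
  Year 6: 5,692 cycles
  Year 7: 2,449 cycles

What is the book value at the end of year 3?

$41,112

Depreciable base = $72,135 − $8,700 = $63,435.
Rate = $63,435 / 21,145 cycles = $3 per cycle.
Year 1: 4,984 × $3 = $14,952. Book value $57,183.
Year 2: 4,231 × $3 = $12,693. Book value $44,490.
Year 3: 1,126 × $3 = $3,378. Book value $41,112.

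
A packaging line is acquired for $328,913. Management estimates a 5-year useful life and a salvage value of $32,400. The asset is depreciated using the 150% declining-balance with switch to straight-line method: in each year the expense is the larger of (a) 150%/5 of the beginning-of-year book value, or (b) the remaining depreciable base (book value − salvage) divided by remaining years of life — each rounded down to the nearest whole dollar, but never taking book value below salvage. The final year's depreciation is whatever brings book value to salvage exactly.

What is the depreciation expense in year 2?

$69,072

Depreciable base = $328,913 − $32,400 = $296,513.
Year 1: DB = ⌊$328,913 × 150%/5⌋ = $98,673; SL = ⌊$296,513/5⌋ = $59,302 → take DB $98,673. Book value $230,240.
Year 2: DB = ⌊$230,240 × 150%/5⌋ = $69,072; SL = ⌊$197,840/4⌋ = $49,460 → take DB $69,072. Book value $161,168.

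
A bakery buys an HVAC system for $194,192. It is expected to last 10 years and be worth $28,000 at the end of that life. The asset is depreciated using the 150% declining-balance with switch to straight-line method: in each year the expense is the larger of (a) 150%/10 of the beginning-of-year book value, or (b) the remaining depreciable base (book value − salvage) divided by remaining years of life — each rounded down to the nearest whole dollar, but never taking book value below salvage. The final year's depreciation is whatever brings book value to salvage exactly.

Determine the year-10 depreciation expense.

$11,311

Depreciable base = $194,192 − $28,000 = $166,192.
Year 1: DB = ⌊$194,192 × 150%/10⌋ = $29,128; SL = ⌊$166,192/10⌋ = $16,619 → take DB $29,128. Book value $165,064.
Year 2: DB = ⌊$165,064 × 150%/10⌋ = $24,759; SL = ⌊$137,064/9⌋ = $15,229 → take DB $24,759. Book value $140,305.
Year 3: DB = ⌊$140,305 × 150%/10⌋ = $21,045; SL = ⌊$112,305/8⌋ = $14,038 → take DB $21,045. Book value $119,260.
Year 4: DB = ⌊$119,260 × 150%/10⌋ = $17,889; SL = ⌊$91,260/7⌋ = $13,037 → take DB $17,889. Book value $101,371.
Year 5: DB = ⌊$101,371 × 150%/10⌋ = $15,205; SL = ⌊$73,371/6⌋ = $12,228 → take DB $15,205. Book value $86,166.
Year 6: DB = ⌊$86,166 × 150%/10⌋ = $12,924; SL = ⌊$58,166/5⌋ = $11,633 → take DB $12,924. Book value $73,242.
Year 7: DB = ⌊$73,242 × 150%/10⌋ = $10,986; SL = ⌊$45,242/4⌋ = $11,310 → take SL $11,310. Book value $61,932.
Year 8: DB = ⌊$61,932 × 150%/10⌋ = $9,289; SL = ⌊$33,932/3⌋ = $11,310 → take SL $11,310. Book value $50,622.
Year 9: DB = ⌊$50,622 × 150%/10⌋ = $7,593; SL = ⌊$22,622/2⌋ = $11,311 → take SL $11,311. Book value $39,311.
Year 10 (final): $39,311 − $28,000 = $11,311. Book value $28,000.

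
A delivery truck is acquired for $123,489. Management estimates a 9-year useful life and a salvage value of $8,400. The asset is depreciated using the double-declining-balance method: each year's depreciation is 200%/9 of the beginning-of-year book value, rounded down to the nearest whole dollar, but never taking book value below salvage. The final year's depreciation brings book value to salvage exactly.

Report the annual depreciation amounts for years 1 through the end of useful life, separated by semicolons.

Depreciable base = $123,489 − $8,400 = $115,089.
Year 1: ⌊$123,489 × 200%/9⌋ = $27,442. Book value $96,047.
Year 2: ⌊$96,047 × 200%/9⌋ = $21,343. Book value $74,704.
Year 3: ⌊$74,704 × 200%/9⌋ = $16,600. Book value $58,104.
Year 4: ⌊$58,104 × 200%/9⌋ = $12,912. Book value $45,192.
Year 5: ⌊$45,192 × 200%/9⌋ = $10,042. Book value $35,150.
Year 6: ⌊$35,150 × 200%/9⌋ = $7,811. Book value $27,339.
Year 7: ⌊$27,339 × 200%/9⌋ = $6,075. Book value $21,264.
Year 8: ⌊$21,264 × 200%/9⌋ = $4,725. Book value $16,539.
Year 9 (final): $16,539 − $8,400 = $8,139. Book value $8,400.

$27,442; $21,343; $16,600; $12,912; $10,042; $7,811; $6,075; $4,725; $8,139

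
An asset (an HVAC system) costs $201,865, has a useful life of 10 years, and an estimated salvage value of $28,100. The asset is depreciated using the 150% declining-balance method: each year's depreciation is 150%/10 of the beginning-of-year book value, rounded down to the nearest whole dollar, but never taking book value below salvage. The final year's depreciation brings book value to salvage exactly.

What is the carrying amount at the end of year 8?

$55,009

Depreciable base = $201,865 − $28,100 = $173,765.
Year 1: ⌊$201,865 × 150%/10⌋ = $30,279. Book value $171,586.
Year 2: ⌊$171,586 × 150%/10⌋ = $25,737. Book value $145,849.
Year 3: ⌊$145,849 × 150%/10⌋ = $21,877. Book value $123,972.
Year 4: ⌊$123,972 × 150%/10⌋ = $18,595. Book value $105,377.
Year 5: ⌊$105,377 × 150%/10⌋ = $15,806. Book value $89,571.
Year 6: ⌊$89,571 × 150%/10⌋ = $13,435. Book value $76,136.
Year 7: ⌊$76,136 × 150%/10⌋ = $11,420. Book value $64,716.
Year 8: ⌊$64,716 × 150%/10⌋ = $9,707. Book value $55,009.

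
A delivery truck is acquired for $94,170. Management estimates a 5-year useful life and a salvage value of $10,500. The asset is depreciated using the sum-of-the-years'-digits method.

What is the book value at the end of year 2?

$43,968

Depreciable base = $94,170 − $10,500 = $83,670.
Sum of the years' digits = 5+4+3+2+1 = 15.
Year 1: $83,670 × 5/15 = $27,890. Book value $66,280.
Year 2: $83,670 × 4/15 = $22,312. Book value $43,968.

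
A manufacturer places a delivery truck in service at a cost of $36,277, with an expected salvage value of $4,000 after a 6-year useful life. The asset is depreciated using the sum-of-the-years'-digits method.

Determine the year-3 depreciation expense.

$6,148

Depreciable base = $36,277 − $4,000 = $32,277.
Sum of the years' digits = 6+5+4+3+2+1 = 21.
Year 1: $32,277 × 6/21 = $9,222. Book value $27,055.
Year 2: $32,277 × 5/21 = $7,685. Book value $19,370.
Year 3: $32,277 × 4/21 = $6,148. Book value $13,222.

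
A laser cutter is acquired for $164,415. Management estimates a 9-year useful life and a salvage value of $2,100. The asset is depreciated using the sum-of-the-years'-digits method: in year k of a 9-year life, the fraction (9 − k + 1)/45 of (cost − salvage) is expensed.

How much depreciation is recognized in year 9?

$3,607

Depreciable base = $164,415 − $2,100 = $162,315.
Sum of the years' digits = 9+8+7+6+5+4+3+2+1 = 45.
Year 1: $162,315 × 9/45 = $32,463. Book value $131,952.
Year 2: $162,315 × 8/45 = $28,856. Book value $103,096.
Year 3: $162,315 × 7/45 = $25,249. Book value $77,847.
Year 4: $162,315 × 6/45 = $21,642. Book value $56,205.
Year 5: $162,315 × 5/45 = $18,035. Book value $38,170.
Year 6: $162,315 × 4/45 = $14,428. Book value $23,742.
Year 7: $162,315 × 3/45 = $10,821. Book value $12,921.
Year 8: $162,315 × 2/45 = $7,214. Book value $5,707.
Year 9: $162,315 × 1/45 = $3,607. Book value $2,100.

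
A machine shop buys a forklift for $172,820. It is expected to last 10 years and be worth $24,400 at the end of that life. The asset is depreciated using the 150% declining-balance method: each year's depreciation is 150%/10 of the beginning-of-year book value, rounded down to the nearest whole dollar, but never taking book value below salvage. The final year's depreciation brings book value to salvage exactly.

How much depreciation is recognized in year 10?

Depreciable base = $172,820 − $24,400 = $148,420.
Year 1: ⌊$172,820 × 150%/10⌋ = $25,923. Book value $146,897.
Year 2: ⌊$146,897 × 150%/10⌋ = $22,034. Book value $124,863.
Year 3: ⌊$124,863 × 150%/10⌋ = $18,729. Book value $106,134.
Year 4: ⌊$106,134 × 150%/10⌋ = $15,920. Book value $90,214.
Year 5: ⌊$90,214 × 150%/10⌋ = $13,532. Book value $76,682.
Year 6: ⌊$76,682 × 150%/10⌋ = $11,502. Book value $65,180.
Year 7: ⌊$65,180 × 150%/10⌋ = $9,777. Book value $55,403.
Year 8: ⌊$55,403 × 150%/10⌋ = $8,310. Book value $47,093.
Year 9: ⌊$47,093 × 150%/10⌋ = $7,063. Book value $40,030.
Year 10 (final): $40,030 − $24,400 = $15,630. Book value $24,400.

$15,630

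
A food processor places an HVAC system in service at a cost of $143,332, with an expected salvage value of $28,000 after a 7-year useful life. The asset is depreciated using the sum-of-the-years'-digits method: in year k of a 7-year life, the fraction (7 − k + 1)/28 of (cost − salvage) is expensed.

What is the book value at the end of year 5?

$40,357

Depreciable base = $143,332 − $28,000 = $115,332.
Sum of the years' digits = 7+6+5+4+3+2+1 = 28.
Year 1: $115,332 × 7/28 = $28,833. Book value $114,499.
Year 2: $115,332 × 6/28 = $24,714. Book value $89,785.
Year 3: $115,332 × 5/28 = $20,595. Book value $69,190.
Year 4: $115,332 × 4/28 = $16,476. Book value $52,714.
Year 5: $115,332 × 3/28 = $12,357. Book value $40,357.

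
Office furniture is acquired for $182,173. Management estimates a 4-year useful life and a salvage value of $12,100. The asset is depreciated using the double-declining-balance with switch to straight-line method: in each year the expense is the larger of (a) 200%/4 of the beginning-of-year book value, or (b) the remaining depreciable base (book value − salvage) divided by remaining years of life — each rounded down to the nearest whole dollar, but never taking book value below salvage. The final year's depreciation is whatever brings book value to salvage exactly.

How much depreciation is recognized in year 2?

Depreciable base = $182,173 − $12,100 = $170,073.
Year 1: DB = ⌊$182,173 × 200%/4⌋ = $91,086; SL = ⌊$170,073/4⌋ = $42,518 → take DB $91,086. Book value $91,087.
Year 2: DB = ⌊$91,087 × 200%/4⌋ = $45,543; SL = ⌊$78,987/3⌋ = $26,329 → take DB $45,543. Book value $45,544.

$45,543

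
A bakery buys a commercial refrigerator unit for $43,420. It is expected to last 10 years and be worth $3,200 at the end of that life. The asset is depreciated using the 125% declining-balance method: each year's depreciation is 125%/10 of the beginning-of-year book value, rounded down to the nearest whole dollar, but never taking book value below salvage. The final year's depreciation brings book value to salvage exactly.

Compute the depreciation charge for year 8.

Depreciable base = $43,420 − $3,200 = $40,220.
Year 1: ⌊$43,420 × 125%/10⌋ = $5,427. Book value $37,993.
Year 2: ⌊$37,993 × 125%/10⌋ = $4,749. Book value $33,244.
Year 3: ⌊$33,244 × 125%/10⌋ = $4,155. Book value $29,089.
Year 4: ⌊$29,089 × 125%/10⌋ = $3,636. Book value $25,453.
Year 5: ⌊$25,453 × 125%/10⌋ = $3,181. Book value $22,272.
Year 6: ⌊$22,272 × 125%/10⌋ = $2,784. Book value $19,488.
Year 7: ⌊$19,488 × 125%/10⌋ = $2,436. Book value $17,052.
Year 8: ⌊$17,052 × 125%/10⌋ = $2,131. Book value $14,921.

$2,131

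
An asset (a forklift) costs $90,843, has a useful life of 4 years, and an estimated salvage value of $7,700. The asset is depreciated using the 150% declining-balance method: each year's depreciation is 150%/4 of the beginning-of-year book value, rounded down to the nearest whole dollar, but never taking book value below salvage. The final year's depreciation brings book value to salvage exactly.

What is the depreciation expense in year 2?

Depreciable base = $90,843 − $7,700 = $83,143.
Year 1: ⌊$90,843 × 150%/4⌋ = $34,066. Book value $56,777.
Year 2: ⌊$56,777 × 150%/4⌋ = $21,291. Book value $35,486.

$21,291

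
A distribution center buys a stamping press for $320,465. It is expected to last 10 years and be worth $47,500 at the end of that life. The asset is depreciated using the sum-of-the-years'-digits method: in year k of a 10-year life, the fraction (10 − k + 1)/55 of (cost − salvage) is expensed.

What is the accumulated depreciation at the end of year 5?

Depreciable base = $320,465 − $47,500 = $272,965.
Sum of the years' digits = 10+9+8+7+6+5+4+3+2+1 = 55.
Year 1: $272,965 × 10/55 = $49,630. Book value $270,835.
Year 2: $272,965 × 9/55 = $44,667. Book value $226,168.
Year 3: $272,965 × 8/55 = $39,704. Book value $186,464.
Year 4: $272,965 × 7/55 = $34,741. Book value $151,723.
Year 5: $272,965 × 6/55 = $29,778. Book value $121,945.
Accumulated through year 5 = $320,465 − $121,945 = $198,520.

$198,520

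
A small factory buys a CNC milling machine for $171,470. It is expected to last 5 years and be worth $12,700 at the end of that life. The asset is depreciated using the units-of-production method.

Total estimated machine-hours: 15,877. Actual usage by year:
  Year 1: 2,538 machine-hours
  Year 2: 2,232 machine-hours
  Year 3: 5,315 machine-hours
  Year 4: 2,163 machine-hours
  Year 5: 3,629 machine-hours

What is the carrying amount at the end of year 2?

$123,770

Depreciable base = $171,470 − $12,700 = $158,770.
Rate = $158,770 / 15,877 machine-hours = $10 per machine-hour.
Year 1: 2,538 × $10 = $25,380. Book value $146,090.
Year 2: 2,232 × $10 = $22,320. Book value $123,770.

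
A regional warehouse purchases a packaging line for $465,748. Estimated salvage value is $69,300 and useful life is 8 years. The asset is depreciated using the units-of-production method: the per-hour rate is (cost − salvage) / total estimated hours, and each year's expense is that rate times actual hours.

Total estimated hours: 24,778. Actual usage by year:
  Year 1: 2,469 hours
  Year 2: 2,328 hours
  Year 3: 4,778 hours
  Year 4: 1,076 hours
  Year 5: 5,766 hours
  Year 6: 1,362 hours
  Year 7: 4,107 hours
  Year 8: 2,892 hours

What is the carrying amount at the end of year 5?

Depreciable base = $465,748 − $69,300 = $396,448.
Rate = $396,448 / 24,778 hours = $16 per hour.
Year 1: 2,469 × $16 = $39,504. Book value $426,244.
Year 2: 2,328 × $16 = $37,248. Book value $388,996.
Year 3: 4,778 × $16 = $76,448. Book value $312,548.
Year 4: 1,076 × $16 = $17,216. Book value $295,332.
Year 5: 5,766 × $16 = $92,256. Book value $203,076.

$203,076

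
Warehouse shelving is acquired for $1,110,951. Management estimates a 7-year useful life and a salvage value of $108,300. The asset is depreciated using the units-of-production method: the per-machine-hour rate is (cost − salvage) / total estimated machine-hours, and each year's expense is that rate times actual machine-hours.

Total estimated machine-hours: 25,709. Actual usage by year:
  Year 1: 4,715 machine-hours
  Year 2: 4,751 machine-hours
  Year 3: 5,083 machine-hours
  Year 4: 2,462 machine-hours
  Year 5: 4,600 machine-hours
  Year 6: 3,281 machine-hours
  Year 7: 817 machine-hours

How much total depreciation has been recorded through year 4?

Depreciable base = $1,110,951 − $108,300 = $1,002,651.
Rate = $1,002,651 / 25,709 machine-hours = $39 per machine-hour.
Year 1: 4,715 × $39 = $183,885. Book value $927,066.
Year 2: 4,751 × $39 = $185,289. Book value $741,777.
Year 3: 5,083 × $39 = $198,237. Book value $543,540.
Year 4: 2,462 × $39 = $96,018. Book value $447,522.
Accumulated through year 4 = $1,110,951 − $447,522 = $663,429.

$663,429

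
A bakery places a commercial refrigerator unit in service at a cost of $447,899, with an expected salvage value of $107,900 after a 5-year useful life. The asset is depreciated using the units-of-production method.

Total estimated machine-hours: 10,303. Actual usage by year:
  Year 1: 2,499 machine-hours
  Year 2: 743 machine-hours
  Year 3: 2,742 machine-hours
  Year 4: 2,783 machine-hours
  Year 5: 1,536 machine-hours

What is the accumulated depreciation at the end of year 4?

$289,311

Depreciable base = $447,899 − $107,900 = $339,999.
Rate = $339,999 / 10,303 machine-hours = $33 per machine-hour.
Year 1: 2,499 × $33 = $82,467. Book value $365,432.
Year 2: 743 × $33 = $24,519. Book value $340,913.
Year 3: 2,742 × $33 = $90,486. Book value $250,427.
Year 4: 2,783 × $33 = $91,839. Book value $158,588.
Accumulated through year 4 = $447,899 − $158,588 = $289,311.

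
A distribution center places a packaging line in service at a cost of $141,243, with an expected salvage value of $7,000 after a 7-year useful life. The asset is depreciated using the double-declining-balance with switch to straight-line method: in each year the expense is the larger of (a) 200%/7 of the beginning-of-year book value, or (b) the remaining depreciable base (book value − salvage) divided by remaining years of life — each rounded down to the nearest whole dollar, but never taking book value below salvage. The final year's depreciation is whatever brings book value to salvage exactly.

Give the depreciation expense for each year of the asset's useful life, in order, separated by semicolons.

Depreciable base = $141,243 − $7,000 = $134,243.
Year 1: DB = ⌊$141,243 × 200%/7⌋ = $40,355; SL = ⌊$134,243/7⌋ = $19,177 → take DB $40,355. Book value $100,888.
Year 2: DB = ⌊$100,888 × 200%/7⌋ = $28,825; SL = ⌊$93,888/6⌋ = $15,648 → take DB $28,825. Book value $72,063.
Year 3: DB = ⌊$72,063 × 200%/7⌋ = $20,589; SL = ⌊$65,063/5⌋ = $13,012 → take DB $20,589. Book value $51,474.
Year 4: DB = ⌊$51,474 × 200%/7⌋ = $14,706; SL = ⌊$44,474/4⌋ = $11,118 → take DB $14,706. Book value $36,768.
Year 5: DB = ⌊$36,768 × 200%/7⌋ = $10,505; SL = ⌊$29,768/3⌋ = $9,922 → take DB $10,505. Book value $26,263.
Year 6: DB = ⌊$26,263 × 200%/7⌋ = $7,503; SL = ⌊$19,263/2⌋ = $9,631 → take SL $9,631. Book value $16,632.
Year 7 (final): $16,632 − $7,000 = $9,632. Book value $7,000.

$40,355; $28,825; $20,589; $14,706; $10,505; $9,631; $9,632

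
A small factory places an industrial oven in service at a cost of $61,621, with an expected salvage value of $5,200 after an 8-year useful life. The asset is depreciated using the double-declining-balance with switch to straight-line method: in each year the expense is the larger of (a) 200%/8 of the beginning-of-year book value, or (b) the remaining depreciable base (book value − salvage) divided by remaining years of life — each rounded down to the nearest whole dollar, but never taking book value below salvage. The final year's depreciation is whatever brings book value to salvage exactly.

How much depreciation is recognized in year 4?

$6,499

Depreciable base = $61,621 − $5,200 = $56,421.
Year 1: DB = ⌊$61,621 × 200%/8⌋ = $15,405; SL = ⌊$56,421/8⌋ = $7,052 → take DB $15,405. Book value $46,216.
Year 2: DB = ⌊$46,216 × 200%/8⌋ = $11,554; SL = ⌊$41,016/7⌋ = $5,859 → take DB $11,554. Book value $34,662.
Year 3: DB = ⌊$34,662 × 200%/8⌋ = $8,665; SL = ⌊$29,462/6⌋ = $4,910 → take DB $8,665. Book value $25,997.
Year 4: DB = ⌊$25,997 × 200%/8⌋ = $6,499; SL = ⌊$20,797/5⌋ = $4,159 → take DB $6,499. Book value $19,498.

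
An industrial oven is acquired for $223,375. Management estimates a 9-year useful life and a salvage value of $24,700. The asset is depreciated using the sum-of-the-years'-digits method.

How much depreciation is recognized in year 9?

Depreciable base = $223,375 − $24,700 = $198,675.
Sum of the years' digits = 9+8+7+6+5+4+3+2+1 = 45.
Year 1: $198,675 × 9/45 = $39,735. Book value $183,640.
Year 2: $198,675 × 8/45 = $35,320. Book value $148,320.
Year 3: $198,675 × 7/45 = $30,905. Book value $117,415.
Year 4: $198,675 × 6/45 = $26,490. Book value $90,925.
Year 5: $198,675 × 5/45 = $22,075. Book value $68,850.
Year 6: $198,675 × 4/45 = $17,660. Book value $51,190.
Year 7: $198,675 × 3/45 = $13,245. Book value $37,945.
Year 8: $198,675 × 2/45 = $8,830. Book value $29,115.
Year 9: $198,675 × 1/45 = $4,415. Book value $24,700.

$4,415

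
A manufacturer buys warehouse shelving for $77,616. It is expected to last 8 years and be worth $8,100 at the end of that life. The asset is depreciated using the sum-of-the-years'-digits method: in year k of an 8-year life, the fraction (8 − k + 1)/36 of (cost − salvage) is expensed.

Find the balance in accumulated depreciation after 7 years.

$67,585

Depreciable base = $77,616 − $8,100 = $69,516.
Sum of the years' digits = 8+7+6+5+4+3+2+1 = 36.
Year 1: $69,516 × 8/36 = $15,448. Book value $62,168.
Year 2: $69,516 × 7/36 = $13,517. Book value $48,651.
Year 3: $69,516 × 6/36 = $11,586. Book value $37,065.
Year 4: $69,516 × 5/36 = $9,655. Book value $27,410.
Year 5: $69,516 × 4/36 = $7,724. Book value $19,686.
Year 6: $69,516 × 3/36 = $5,793. Book value $13,893.
Year 7: $69,516 × 2/36 = $3,862. Book value $10,031.
Accumulated through year 7 = $77,616 − $10,031 = $67,585.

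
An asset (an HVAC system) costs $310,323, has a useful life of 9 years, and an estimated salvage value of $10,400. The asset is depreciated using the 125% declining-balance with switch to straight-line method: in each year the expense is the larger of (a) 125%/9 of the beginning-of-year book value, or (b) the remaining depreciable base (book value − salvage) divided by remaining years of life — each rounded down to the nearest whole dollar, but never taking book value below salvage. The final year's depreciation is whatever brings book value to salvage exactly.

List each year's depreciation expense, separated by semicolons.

Depreciable base = $310,323 − $10,400 = $299,923.
Year 1: DB = ⌊$310,323 × 125%/9⌋ = $43,100; SL = ⌊$299,923/9⌋ = $33,324 → take DB $43,100. Book value $267,223.
Year 2: DB = ⌊$267,223 × 125%/9⌋ = $37,114; SL = ⌊$256,823/8⌋ = $32,102 → take DB $37,114. Book value $230,109.
Year 3: DB = ⌊$230,109 × 125%/9⌋ = $31,959; SL = ⌊$219,709/7⌋ = $31,387 → take DB $31,959. Book value $198,150.
Year 4: DB = ⌊$198,150 × 125%/9⌋ = $27,520; SL = ⌊$187,750/6⌋ = $31,291 → take SL $31,291. Book value $166,859.
Year 5: DB = ⌊$166,859 × 125%/9⌋ = $23,174; SL = ⌊$156,459/5⌋ = $31,291 → take SL $31,291. Book value $135,568.
Year 6: DB = ⌊$135,568 × 125%/9⌋ = $18,828; SL = ⌊$125,168/4⌋ = $31,292 → take SL $31,292. Book value $104,276.
Year 7: DB = ⌊$104,276 × 125%/9⌋ = $14,482; SL = ⌊$93,876/3⌋ = $31,292 → take SL $31,292. Book value $72,984.
Year 8: DB = ⌊$72,984 × 125%/9⌋ = $10,136; SL = ⌊$62,584/2⌋ = $31,292 → take SL $31,292. Book value $41,692.
Year 9 (final): $41,692 − $10,400 = $31,292. Book value $10,400.

$43,100; $37,114; $31,959; $31,291; $31,291; $31,292; $31,292; $31,292; $31,292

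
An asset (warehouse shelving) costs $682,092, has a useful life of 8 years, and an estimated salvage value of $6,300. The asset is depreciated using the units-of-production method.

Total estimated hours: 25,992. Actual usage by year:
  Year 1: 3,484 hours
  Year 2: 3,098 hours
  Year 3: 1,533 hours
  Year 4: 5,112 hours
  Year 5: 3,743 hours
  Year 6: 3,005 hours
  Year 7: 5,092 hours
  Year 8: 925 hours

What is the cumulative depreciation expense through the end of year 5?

$441,220

Depreciable base = $682,092 − $6,300 = $675,792.
Rate = $675,792 / 25,992 hours = $26 per hour.
Year 1: 3,484 × $26 = $90,584. Book value $591,508.
Year 2: 3,098 × $26 = $80,548. Book value $510,960.
Year 3: 1,533 × $26 = $39,858. Book value $471,102.
Year 4: 5,112 × $26 = $132,912. Book value $338,190.
Year 5: 3,743 × $26 = $97,318. Book value $240,872.
Accumulated through year 5 = $682,092 − $240,872 = $441,220.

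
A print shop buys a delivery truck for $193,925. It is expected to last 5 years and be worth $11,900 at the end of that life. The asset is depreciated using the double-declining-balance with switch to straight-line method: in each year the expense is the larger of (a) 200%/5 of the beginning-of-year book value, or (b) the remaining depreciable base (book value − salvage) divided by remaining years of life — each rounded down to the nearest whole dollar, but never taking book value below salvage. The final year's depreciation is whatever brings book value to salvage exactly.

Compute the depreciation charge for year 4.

Depreciable base = $193,925 − $11,900 = $182,025.
Year 1: DB = ⌊$193,925 × 200%/5⌋ = $77,570; SL = ⌊$182,025/5⌋ = $36,405 → take DB $77,570. Book value $116,355.
Year 2: DB = ⌊$116,355 × 200%/5⌋ = $46,542; SL = ⌊$104,455/4⌋ = $26,113 → take DB $46,542. Book value $69,813.
Year 3: DB = ⌊$69,813 × 200%/5⌋ = $27,925; SL = ⌊$57,913/3⌋ = $19,304 → take DB $27,925. Book value $41,888.
Year 4: DB = ⌊$41,888 × 200%/5⌋ = $16,755; SL = ⌊$29,988/2⌋ = $14,994 → take DB $16,755. Book value $25,133.

$16,755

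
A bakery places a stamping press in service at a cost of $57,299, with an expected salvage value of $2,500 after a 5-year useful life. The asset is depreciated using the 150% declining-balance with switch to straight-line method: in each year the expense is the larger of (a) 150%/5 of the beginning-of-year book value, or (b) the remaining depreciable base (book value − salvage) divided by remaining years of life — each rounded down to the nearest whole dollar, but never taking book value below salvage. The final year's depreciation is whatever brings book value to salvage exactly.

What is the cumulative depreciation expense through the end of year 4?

$46,273

Depreciable base = $57,299 − $2,500 = $54,799.
Year 1: DB = ⌊$57,299 × 150%/5⌋ = $17,189; SL = ⌊$54,799/5⌋ = $10,959 → take DB $17,189. Book value $40,110.
Year 2: DB = ⌊$40,110 × 150%/5⌋ = $12,033; SL = ⌊$37,610/4⌋ = $9,402 → take DB $12,033. Book value $28,077.
Year 3: DB = ⌊$28,077 × 150%/5⌋ = $8,423; SL = ⌊$25,577/3⌋ = $8,525 → take SL $8,525. Book value $19,552.
Year 4: DB = ⌊$19,552 × 150%/5⌋ = $5,865; SL = ⌊$17,052/2⌋ = $8,526 → take SL $8,526. Book value $11,026.
Accumulated through year 4 = $57,299 − $11,026 = $46,273.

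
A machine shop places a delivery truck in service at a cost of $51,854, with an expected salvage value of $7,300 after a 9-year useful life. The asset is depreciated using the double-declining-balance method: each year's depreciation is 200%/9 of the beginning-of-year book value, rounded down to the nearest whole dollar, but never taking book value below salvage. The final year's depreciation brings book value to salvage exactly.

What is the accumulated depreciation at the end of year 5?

Depreciable base = $51,854 − $7,300 = $44,554.
Year 1: ⌊$51,854 × 200%/9⌋ = $11,523. Book value $40,331.
Year 2: ⌊$40,331 × 200%/9⌋ = $8,962. Book value $31,369.
Year 3: ⌊$31,369 × 200%/9⌋ = $6,970. Book value $24,399.
Year 4: ⌊$24,399 × 200%/9⌋ = $5,422. Book value $18,977.
Year 5: ⌊$18,977 × 200%/9⌋ = $4,217. Book value $14,760.
Accumulated through year 5 = $51,854 − $14,760 = $37,094.

$37,094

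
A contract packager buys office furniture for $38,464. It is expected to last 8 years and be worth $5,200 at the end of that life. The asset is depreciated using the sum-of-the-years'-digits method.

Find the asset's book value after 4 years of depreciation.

$14,440

Depreciable base = $38,464 − $5,200 = $33,264.
Sum of the years' digits = 8+7+6+5+4+3+2+1 = 36.
Year 1: $33,264 × 8/36 = $7,392. Book value $31,072.
Year 2: $33,264 × 7/36 = $6,468. Book value $24,604.
Year 3: $33,264 × 6/36 = $5,544. Book value $19,060.
Year 4: $33,264 × 5/36 = $4,620. Book value $14,440.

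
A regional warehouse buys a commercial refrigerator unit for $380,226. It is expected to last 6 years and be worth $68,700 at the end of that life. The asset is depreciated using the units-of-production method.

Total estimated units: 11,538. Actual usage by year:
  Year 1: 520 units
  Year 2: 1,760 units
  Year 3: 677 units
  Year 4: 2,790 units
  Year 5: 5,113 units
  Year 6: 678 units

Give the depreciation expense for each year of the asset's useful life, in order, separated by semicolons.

Depreciable base = $380,226 − $68,700 = $311,526.
Rate = $311,526 / 11,538 units = $27 per unit.
Year 1: 520 × $27 = $14,040. Book value $366,186.
Year 2: 1,760 × $27 = $47,520. Book value $318,666.
Year 3: 677 × $27 = $18,279. Book value $300,387.
Year 4: 2,790 × $27 = $75,330. Book value $225,057.
Year 5: 5,113 × $27 = $138,051. Book value $87,006.
Year 6: 678 × $27 = $18,306. Book value $68,700.

$14,040; $47,520; $18,279; $75,330; $138,051; $18,306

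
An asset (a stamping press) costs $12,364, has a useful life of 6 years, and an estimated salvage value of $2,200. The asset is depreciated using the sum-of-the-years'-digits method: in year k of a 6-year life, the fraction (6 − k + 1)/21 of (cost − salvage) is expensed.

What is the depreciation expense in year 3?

Depreciable base = $12,364 − $2,200 = $10,164.
Sum of the years' digits = 6+5+4+3+2+1 = 21.
Year 1: $10,164 × 6/21 = $2,904. Book value $9,460.
Year 2: $10,164 × 5/21 = $2,420. Book value $7,040.
Year 3: $10,164 × 4/21 = $1,936. Book value $5,104.

$1,936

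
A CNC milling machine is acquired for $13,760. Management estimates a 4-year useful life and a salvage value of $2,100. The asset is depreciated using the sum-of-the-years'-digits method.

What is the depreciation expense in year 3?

$2,332

Depreciable base = $13,760 − $2,100 = $11,660.
Sum of the years' digits = 4+3+2+1 = 10.
Year 1: $11,660 × 4/10 = $4,664. Book value $9,096.
Year 2: $11,660 × 3/10 = $3,498. Book value $5,598.
Year 3: $11,660 × 2/10 = $2,332. Book value $3,266.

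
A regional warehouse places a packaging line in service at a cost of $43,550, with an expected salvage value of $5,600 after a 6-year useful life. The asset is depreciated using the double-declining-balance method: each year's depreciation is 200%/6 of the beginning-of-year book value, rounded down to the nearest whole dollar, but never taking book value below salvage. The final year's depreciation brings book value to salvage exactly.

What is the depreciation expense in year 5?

$2,867

Depreciable base = $43,550 − $5,600 = $37,950.
Year 1: ⌊$43,550 × 200%/6⌋ = $14,516. Book value $29,034.
Year 2: ⌊$29,034 × 200%/6⌋ = $9,678. Book value $19,356.
Year 3: ⌊$19,356 × 200%/6⌋ = $6,452. Book value $12,904.
Year 4: ⌊$12,904 × 200%/6⌋ = $4,301. Book value $8,603.
Year 5: ⌊$8,603 × 200%/6⌋ = $2,867. Book value $5,736.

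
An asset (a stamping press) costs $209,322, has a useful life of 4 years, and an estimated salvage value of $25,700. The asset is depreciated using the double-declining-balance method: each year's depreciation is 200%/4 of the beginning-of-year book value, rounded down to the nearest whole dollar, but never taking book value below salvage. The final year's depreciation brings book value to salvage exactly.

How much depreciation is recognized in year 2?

Depreciable base = $209,322 − $25,700 = $183,622.
Year 1: ⌊$209,322 × 200%/4⌋ = $104,661. Book value $104,661.
Year 2: ⌊$104,661 × 200%/4⌋ = $52,330. Book value $52,331.

$52,330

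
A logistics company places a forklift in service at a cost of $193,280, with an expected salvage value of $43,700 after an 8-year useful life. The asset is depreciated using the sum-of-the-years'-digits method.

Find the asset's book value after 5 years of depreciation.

Depreciable base = $193,280 − $43,700 = $149,580.
Sum of the years' digits = 8+7+6+5+4+3+2+1 = 36.
Year 1: $149,580 × 8/36 = $33,240. Book value $160,040.
Year 2: $149,580 × 7/36 = $29,085. Book value $130,955.
Year 3: $149,580 × 6/36 = $24,930. Book value $106,025.
Year 4: $149,580 × 5/36 = $20,775. Book value $85,250.
Year 5: $149,580 × 4/36 = $16,620. Book value $68,630.

$68,630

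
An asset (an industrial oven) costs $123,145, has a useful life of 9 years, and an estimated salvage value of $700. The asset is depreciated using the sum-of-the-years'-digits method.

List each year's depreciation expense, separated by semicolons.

$24,489; $21,768; $19,047; $16,326; $13,605; $10,884; $8,163; $5,442; $2,721

Depreciable base = $123,145 − $700 = $122,445.
Sum of the years' digits = 9+8+7+6+5+4+3+2+1 = 45.
Year 1: $122,445 × 9/45 = $24,489. Book value $98,656.
Year 2: $122,445 × 8/45 = $21,768. Book value $76,888.
Year 3: $122,445 × 7/45 = $19,047. Book value $57,841.
Year 4: $122,445 × 6/45 = $16,326. Book value $41,515.
Year 5: $122,445 × 5/45 = $13,605. Book value $27,910.
Year 6: $122,445 × 4/45 = $10,884. Book value $17,026.
Year 7: $122,445 × 3/45 = $8,163. Book value $8,863.
Year 8: $122,445 × 2/45 = $5,442. Book value $3,421.
Year 9: $122,445 × 1/45 = $2,721. Book value $700.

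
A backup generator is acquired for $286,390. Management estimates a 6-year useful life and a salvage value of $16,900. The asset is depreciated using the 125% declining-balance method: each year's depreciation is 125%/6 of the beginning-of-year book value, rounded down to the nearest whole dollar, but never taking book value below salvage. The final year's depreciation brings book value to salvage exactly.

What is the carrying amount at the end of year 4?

$112,495

Depreciable base = $286,390 − $16,900 = $269,490.
Year 1: ⌊$286,390 × 125%/6⌋ = $59,664. Book value $226,726.
Year 2: ⌊$226,726 × 125%/6⌋ = $47,234. Book value $179,492.
Year 3: ⌊$179,492 × 125%/6⌋ = $37,394. Book value $142,098.
Year 4: ⌊$142,098 × 125%/6⌋ = $29,603. Book value $112,495.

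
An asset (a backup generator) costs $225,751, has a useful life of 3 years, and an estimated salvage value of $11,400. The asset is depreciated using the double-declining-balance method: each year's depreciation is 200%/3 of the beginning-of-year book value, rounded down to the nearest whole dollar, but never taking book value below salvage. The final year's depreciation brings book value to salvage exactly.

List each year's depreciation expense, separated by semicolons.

$150,500; $50,167; $13,684

Depreciable base = $225,751 − $11,400 = $214,351.
Year 1: ⌊$225,751 × 200%/3⌋ = $150,500. Book value $75,251.
Year 2: ⌊$75,251 × 200%/3⌋ = $50,167. Book value $25,084.
Year 3 (final): $25,084 − $11,400 = $13,684. Book value $11,400.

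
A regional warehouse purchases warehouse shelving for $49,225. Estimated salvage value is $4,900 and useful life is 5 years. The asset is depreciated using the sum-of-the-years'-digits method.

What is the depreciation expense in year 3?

$8,865

Depreciable base = $49,225 − $4,900 = $44,325.
Sum of the years' digits = 5+4+3+2+1 = 15.
Year 1: $44,325 × 5/15 = $14,775. Book value $34,450.
Year 2: $44,325 × 4/15 = $11,820. Book value $22,630.
Year 3: $44,325 × 3/15 = $8,865. Book value $13,765.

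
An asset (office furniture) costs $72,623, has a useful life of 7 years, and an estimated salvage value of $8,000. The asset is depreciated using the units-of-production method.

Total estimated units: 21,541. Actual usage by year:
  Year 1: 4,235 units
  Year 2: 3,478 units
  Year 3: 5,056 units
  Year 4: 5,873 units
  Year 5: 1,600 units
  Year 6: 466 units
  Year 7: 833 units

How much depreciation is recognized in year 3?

$15,168

Depreciable base = $72,623 − $8,000 = $64,623.
Rate = $64,623 / 21,541 units = $3 per unit.
Year 1: 4,235 × $3 = $12,705. Book value $59,918.
Year 2: 3,478 × $3 = $10,434. Book value $49,484.
Year 3: 5,056 × $3 = $15,168. Book value $34,316.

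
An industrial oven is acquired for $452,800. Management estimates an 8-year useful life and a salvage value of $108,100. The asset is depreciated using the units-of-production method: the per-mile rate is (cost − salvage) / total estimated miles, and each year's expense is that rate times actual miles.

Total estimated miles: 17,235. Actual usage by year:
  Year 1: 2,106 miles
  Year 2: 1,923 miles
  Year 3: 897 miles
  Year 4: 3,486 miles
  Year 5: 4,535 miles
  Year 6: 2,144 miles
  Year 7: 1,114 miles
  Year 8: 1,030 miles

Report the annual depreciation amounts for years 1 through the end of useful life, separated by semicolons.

Depreciable base = $452,800 − $108,100 = $344,700.
Rate = $344,700 / 17,235 miles = $20 per mile.
Year 1: 2,106 × $20 = $42,120. Book value $410,680.
Year 2: 1,923 × $20 = $38,460. Book value $372,220.
Year 3: 897 × $20 = $17,940. Book value $354,280.
Year 4: 3,486 × $20 = $69,720. Book value $284,560.
Year 5: 4,535 × $20 = $90,700. Book value $193,860.
Year 6: 2,144 × $20 = $42,880. Book value $150,980.
Year 7: 1,114 × $20 = $22,280. Book value $128,700.
Year 8: 1,030 × $20 = $20,600. Book value $108,100.

$42,120; $38,460; $17,940; $69,720; $90,700; $42,880; $22,280; $20,600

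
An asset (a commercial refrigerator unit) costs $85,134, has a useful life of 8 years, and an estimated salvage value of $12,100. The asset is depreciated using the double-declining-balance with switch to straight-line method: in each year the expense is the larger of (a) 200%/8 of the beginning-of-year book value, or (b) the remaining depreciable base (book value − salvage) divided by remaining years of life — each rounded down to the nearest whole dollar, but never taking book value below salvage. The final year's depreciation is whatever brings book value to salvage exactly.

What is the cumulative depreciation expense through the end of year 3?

$49,217

Depreciable base = $85,134 − $12,100 = $73,034.
Year 1: DB = ⌊$85,134 × 200%/8⌋ = $21,283; SL = ⌊$73,034/8⌋ = $9,129 → take DB $21,283. Book value $63,851.
Year 2: DB = ⌊$63,851 × 200%/8⌋ = $15,962; SL = ⌊$51,751/7⌋ = $7,393 → take DB $15,962. Book value $47,889.
Year 3: DB = ⌊$47,889 × 200%/8⌋ = $11,972; SL = ⌊$35,789/6⌋ = $5,964 → take DB $11,972. Book value $35,917.
Accumulated through year 3 = $85,134 − $35,917 = $49,217.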